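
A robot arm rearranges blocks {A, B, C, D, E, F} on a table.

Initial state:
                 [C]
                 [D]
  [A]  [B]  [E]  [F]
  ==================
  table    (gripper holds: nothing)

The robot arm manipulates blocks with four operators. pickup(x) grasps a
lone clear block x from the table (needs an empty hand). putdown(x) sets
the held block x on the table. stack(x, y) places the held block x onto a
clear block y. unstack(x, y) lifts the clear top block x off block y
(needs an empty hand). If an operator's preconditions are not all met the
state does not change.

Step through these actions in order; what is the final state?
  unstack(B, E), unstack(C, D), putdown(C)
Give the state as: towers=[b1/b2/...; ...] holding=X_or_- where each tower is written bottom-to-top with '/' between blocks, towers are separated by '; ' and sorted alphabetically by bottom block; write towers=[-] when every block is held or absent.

step 1 (unstack(B, E)) [no-op]: towers=[A; B; E; F/D/C] holding=-
step 2 (unstack(C, D)): towers=[A; B; E; F/D] holding=C
step 3 (putdown(C)): towers=[A; B; C; E; F/D] holding=-

towers=[A; B; C; E; F/D] holding=-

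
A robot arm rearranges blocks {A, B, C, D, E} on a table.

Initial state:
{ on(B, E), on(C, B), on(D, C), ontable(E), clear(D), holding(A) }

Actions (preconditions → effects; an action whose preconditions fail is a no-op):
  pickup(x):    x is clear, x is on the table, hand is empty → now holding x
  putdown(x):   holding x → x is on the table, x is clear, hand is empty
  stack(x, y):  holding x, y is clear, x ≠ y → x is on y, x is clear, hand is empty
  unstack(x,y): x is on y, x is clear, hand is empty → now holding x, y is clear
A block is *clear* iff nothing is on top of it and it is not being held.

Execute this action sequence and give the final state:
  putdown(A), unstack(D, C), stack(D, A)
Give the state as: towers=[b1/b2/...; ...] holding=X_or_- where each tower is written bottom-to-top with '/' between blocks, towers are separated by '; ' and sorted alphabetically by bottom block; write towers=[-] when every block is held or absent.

towers=[A/D; E/B/C] holding=-

step 1 (putdown(A)): towers=[A; E/B/C/D] holding=-
step 2 (unstack(D, C)): towers=[A; E/B/C] holding=D
step 3 (stack(D, A)): towers=[A/D; E/B/C] holding=-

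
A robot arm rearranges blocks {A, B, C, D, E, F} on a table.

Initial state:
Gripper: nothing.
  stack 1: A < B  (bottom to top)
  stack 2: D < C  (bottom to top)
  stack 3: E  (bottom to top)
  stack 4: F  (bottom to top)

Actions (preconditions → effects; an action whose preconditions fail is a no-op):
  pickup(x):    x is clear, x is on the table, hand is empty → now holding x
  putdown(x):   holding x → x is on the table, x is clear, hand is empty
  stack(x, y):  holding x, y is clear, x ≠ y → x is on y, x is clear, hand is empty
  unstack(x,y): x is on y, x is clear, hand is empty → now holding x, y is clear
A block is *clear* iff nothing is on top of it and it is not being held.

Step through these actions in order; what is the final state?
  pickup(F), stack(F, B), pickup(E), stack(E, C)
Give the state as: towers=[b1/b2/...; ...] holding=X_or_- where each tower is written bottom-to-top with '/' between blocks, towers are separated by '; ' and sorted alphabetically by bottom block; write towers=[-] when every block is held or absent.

step 1 (pickup(F)): towers=[A/B; D/C; E] holding=F
step 2 (stack(F, B)): towers=[A/B/F; D/C; E] holding=-
step 3 (pickup(E)): towers=[A/B/F; D/C] holding=E
step 4 (stack(E, C)): towers=[A/B/F; D/C/E] holding=-

towers=[A/B/F; D/C/E] holding=-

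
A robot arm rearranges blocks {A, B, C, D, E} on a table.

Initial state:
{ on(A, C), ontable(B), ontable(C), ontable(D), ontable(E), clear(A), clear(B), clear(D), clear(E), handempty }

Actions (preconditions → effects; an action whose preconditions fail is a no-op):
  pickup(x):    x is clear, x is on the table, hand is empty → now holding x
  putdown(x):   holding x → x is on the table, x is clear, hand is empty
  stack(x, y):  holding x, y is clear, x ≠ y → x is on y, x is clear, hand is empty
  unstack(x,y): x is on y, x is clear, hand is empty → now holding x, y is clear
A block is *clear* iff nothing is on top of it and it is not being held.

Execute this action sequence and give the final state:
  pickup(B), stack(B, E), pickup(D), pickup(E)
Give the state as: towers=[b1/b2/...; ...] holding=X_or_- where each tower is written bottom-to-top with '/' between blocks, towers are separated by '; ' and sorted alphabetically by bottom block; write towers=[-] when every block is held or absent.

towers=[C/A; E/B] holding=D

step 1 (pickup(B)): towers=[C/A; D; E] holding=B
step 2 (stack(B, E)): towers=[C/A; D; E/B] holding=-
step 3 (pickup(D)): towers=[C/A; E/B] holding=D
step 4 (pickup(E)) [no-op]: towers=[C/A; E/B] holding=D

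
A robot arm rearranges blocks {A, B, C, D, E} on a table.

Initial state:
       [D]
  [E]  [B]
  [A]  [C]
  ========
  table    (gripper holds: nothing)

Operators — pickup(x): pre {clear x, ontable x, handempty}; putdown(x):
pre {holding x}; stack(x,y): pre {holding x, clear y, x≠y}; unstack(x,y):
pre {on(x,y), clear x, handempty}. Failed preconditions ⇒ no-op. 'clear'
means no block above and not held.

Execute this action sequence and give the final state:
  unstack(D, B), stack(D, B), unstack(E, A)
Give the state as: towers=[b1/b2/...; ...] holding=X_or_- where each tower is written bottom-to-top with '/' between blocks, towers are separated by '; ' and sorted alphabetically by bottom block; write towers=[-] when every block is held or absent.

towers=[A; C/B/D] holding=E

step 1 (unstack(D, B)): towers=[A/E; C/B] holding=D
step 2 (stack(D, B)): towers=[A/E; C/B/D] holding=-
step 3 (unstack(E, A)): towers=[A; C/B/D] holding=E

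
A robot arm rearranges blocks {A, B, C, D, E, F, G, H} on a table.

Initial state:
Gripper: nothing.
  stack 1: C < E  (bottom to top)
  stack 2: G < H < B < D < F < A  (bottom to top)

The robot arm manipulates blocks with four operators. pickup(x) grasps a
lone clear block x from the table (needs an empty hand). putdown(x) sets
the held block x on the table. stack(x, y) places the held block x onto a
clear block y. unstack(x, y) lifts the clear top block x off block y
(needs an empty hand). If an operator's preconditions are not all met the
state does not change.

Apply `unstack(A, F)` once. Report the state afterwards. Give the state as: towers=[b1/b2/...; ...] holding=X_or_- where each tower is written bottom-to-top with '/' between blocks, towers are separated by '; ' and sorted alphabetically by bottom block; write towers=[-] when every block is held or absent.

before: towers=[C/E; G/H/B/D/F/A] holding=-
pre[unstack(A, F)]: on(A,F) yes, clear(A) yes, handempty yes
all met → apply unstack(A, F)
after:  towers=[C/E; G/H/B/D/F] holding=A

towers=[C/E; G/H/B/D/F] holding=A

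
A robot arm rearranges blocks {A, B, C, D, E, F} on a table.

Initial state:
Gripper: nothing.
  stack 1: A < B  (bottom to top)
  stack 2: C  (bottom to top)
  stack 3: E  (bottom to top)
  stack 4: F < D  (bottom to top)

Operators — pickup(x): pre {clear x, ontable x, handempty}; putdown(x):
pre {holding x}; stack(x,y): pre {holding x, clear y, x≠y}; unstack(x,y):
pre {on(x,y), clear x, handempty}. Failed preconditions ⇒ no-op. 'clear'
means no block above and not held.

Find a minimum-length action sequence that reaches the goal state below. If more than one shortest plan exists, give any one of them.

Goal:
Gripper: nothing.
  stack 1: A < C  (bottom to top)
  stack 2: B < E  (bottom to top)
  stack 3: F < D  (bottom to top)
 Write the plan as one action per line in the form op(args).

step 1 (unstack(B, A)): towers=[A; C; E; F/D] holding=B
step 2 (putdown(B)): towers=[A; B; C; E; F/D] holding=-
step 3 (pickup(E)): towers=[A; B; C; F/D] holding=E
step 4 (stack(E, B)): towers=[A; B/E; C; F/D] holding=-
step 5 (pickup(C)): towers=[A; B/E; F/D] holding=C
step 6 (stack(C, A)): towers=[A/C; B/E; F/D] holding=-
goal check: towers=[A/C; B/E; F/D] holding=- — reached (length 6, optimal by BFS)

unstack(B, A)
putdown(B)
pickup(E)
stack(E, B)
pickup(C)
stack(C, A)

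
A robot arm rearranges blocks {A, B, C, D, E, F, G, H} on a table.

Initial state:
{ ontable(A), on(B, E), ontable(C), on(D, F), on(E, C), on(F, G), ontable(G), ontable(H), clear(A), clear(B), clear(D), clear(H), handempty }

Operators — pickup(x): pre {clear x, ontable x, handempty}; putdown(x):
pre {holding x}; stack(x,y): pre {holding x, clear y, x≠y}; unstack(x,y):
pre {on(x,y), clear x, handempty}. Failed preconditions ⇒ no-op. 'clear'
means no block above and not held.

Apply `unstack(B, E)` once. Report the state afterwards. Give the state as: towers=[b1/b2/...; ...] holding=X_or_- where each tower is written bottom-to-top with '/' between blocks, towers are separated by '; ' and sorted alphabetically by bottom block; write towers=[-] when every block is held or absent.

before: towers=[A; C/E/B; G/F/D; H] holding=-
pre[unstack(B, E)]: on(B,E) ✓, clear(B) ✓, handempty ✓
all met → apply unstack(B, E)
after:  towers=[A; C/E; G/F/D; H] holding=B

towers=[A; C/E; G/F/D; H] holding=B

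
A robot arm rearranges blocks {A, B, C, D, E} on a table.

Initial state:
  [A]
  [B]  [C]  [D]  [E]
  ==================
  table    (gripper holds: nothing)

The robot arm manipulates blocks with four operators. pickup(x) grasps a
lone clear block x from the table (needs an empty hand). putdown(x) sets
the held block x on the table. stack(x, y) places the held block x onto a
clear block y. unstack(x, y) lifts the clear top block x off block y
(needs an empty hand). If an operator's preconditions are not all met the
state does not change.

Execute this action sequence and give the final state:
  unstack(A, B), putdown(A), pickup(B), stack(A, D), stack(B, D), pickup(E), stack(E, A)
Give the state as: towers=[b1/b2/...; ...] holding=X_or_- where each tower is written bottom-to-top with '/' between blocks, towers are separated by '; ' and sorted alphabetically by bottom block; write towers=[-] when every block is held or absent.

step 1 (unstack(A, B)): towers=[B; C; D; E] holding=A
step 2 (putdown(A)): towers=[A; B; C; D; E] holding=-
step 3 (pickup(B)): towers=[A; C; D; E] holding=B
step 4 (stack(A, D)) [no-op]: towers=[A; C; D; E] holding=B
step 5 (stack(B, D)): towers=[A; C; D/B; E] holding=-
step 6 (pickup(E)): towers=[A; C; D/B] holding=E
step 7 (stack(E, A)): towers=[A/E; C; D/B] holding=-

towers=[A/E; C; D/B] holding=-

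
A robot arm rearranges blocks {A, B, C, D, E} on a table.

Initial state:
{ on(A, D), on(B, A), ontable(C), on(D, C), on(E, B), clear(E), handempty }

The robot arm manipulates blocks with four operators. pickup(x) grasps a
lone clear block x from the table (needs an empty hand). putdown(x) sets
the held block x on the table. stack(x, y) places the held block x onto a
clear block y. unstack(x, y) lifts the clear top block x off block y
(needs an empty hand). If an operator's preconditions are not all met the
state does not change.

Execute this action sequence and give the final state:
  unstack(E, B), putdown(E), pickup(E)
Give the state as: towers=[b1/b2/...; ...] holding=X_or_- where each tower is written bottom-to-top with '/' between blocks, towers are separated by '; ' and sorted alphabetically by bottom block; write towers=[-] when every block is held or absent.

towers=[C/D/A/B] holding=E

step 1 (unstack(E, B)): towers=[C/D/A/B] holding=E
step 2 (putdown(E)): towers=[C/D/A/B; E] holding=-
step 3 (pickup(E)): towers=[C/D/A/B] holding=E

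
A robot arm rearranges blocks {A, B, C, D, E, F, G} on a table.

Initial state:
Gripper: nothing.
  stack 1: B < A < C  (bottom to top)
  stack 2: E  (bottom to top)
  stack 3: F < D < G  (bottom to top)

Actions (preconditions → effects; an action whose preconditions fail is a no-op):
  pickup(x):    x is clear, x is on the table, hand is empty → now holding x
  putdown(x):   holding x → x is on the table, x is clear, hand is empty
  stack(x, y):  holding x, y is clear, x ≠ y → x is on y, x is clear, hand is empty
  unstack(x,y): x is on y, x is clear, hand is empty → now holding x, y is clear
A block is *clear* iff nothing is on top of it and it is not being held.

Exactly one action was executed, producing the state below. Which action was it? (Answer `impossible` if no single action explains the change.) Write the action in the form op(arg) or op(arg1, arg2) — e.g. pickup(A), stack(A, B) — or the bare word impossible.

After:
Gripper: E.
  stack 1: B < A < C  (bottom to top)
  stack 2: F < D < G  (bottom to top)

target: towers=[B/A/C; F/D/G] holding=E
     unstack(G, D) → towers=[B/A/C; E; F/D] holding=G
         pickup(E) → towers=[B/A/C; F/D/G] holding=E  ← match
     unstack(C, A) → towers=[B/A; E; F/D/G] holding=C

pickup(E)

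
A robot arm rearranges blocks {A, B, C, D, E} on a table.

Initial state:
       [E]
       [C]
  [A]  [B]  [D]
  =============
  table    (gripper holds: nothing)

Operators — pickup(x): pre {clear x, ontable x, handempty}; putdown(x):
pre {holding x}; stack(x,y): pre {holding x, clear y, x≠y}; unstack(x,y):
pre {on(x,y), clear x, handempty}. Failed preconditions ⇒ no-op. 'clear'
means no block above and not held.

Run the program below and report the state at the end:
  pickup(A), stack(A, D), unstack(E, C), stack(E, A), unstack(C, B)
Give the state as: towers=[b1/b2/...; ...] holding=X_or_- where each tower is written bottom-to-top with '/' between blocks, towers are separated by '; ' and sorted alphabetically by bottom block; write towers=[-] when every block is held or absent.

step 1 (pickup(A)): towers=[B/C/E; D] holding=A
step 2 (stack(A, D)): towers=[B/C/E; D/A] holding=-
step 3 (unstack(E, C)): towers=[B/C; D/A] holding=E
step 4 (stack(E, A)): towers=[B/C; D/A/E] holding=-
step 5 (unstack(C, B)): towers=[B; D/A/E] holding=C

towers=[B; D/A/E] holding=C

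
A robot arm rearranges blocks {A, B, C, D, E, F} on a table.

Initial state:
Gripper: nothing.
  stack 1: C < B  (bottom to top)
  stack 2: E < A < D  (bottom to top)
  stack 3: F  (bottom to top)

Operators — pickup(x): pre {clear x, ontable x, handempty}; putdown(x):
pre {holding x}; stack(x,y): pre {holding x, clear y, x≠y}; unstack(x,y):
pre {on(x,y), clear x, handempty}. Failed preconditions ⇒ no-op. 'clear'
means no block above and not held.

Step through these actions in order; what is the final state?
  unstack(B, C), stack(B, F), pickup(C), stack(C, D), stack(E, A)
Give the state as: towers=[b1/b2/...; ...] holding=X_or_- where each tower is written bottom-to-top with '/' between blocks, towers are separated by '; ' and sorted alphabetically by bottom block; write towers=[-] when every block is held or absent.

step 1 (unstack(B, C)): towers=[C; E/A/D; F] holding=B
step 2 (stack(B, F)): towers=[C; E/A/D; F/B] holding=-
step 3 (pickup(C)): towers=[E/A/D; F/B] holding=C
step 4 (stack(C, D)): towers=[E/A/D/C; F/B] holding=-
step 5 (stack(E, A)) [no-op]: towers=[E/A/D/C; F/B] holding=-

towers=[E/A/D/C; F/B] holding=-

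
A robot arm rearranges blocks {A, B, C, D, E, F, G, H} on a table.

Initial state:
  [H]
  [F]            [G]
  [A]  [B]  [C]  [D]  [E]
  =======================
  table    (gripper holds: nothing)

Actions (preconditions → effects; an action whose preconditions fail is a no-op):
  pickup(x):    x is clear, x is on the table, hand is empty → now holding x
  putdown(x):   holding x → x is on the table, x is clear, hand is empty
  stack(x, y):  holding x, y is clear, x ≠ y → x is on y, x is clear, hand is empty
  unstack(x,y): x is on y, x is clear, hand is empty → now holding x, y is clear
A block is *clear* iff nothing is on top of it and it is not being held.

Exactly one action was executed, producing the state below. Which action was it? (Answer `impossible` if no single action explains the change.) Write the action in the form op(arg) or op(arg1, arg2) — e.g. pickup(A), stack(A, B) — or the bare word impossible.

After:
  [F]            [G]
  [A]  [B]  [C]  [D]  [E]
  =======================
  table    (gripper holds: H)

unstack(H, F)

target: towers=[A/F; B; C; D/G; E] holding=H
     unstack(G, D) → towers=[A/F/H; B; C; D; E] holding=G
         pickup(E) → towers=[A/F/H; B; C; D/G] holding=E
     unstack(H, F) → towers=[A/F; B; C; D/G; E] holding=H  ← match
         pickup(B) → towers=[A/F/H; C; D/G; E] holding=B
         pickup(C) → towers=[A/F/H; B; D/G; E] holding=C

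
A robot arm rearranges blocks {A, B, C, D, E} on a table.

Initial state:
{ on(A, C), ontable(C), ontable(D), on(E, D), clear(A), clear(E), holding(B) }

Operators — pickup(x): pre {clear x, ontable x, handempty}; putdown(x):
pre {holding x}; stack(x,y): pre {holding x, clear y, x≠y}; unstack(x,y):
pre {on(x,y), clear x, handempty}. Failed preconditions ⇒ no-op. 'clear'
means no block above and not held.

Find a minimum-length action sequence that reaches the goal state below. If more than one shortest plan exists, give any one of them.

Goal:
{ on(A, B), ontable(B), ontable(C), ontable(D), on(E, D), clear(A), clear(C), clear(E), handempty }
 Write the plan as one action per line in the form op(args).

putdown(B)
unstack(A, C)
stack(A, B)

step 1 (putdown(B)): towers=[B; C/A; D/E] holding=-
step 2 (unstack(A, C)): towers=[B; C; D/E] holding=A
step 3 (stack(A, B)): towers=[B/A; C; D/E] holding=-
goal check: towers=[B/A; C; D/E] holding=- — reached (length 3, optimal by BFS)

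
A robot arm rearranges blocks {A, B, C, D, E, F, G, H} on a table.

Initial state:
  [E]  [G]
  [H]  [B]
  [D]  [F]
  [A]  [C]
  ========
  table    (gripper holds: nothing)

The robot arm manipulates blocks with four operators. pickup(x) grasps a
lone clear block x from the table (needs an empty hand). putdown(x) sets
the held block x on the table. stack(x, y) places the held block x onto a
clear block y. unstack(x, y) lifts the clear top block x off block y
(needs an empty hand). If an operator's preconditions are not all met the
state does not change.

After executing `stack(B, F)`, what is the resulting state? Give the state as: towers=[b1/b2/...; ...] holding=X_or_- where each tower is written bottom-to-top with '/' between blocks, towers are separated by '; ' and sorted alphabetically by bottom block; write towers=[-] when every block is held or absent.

before: towers=[A/D/H/E; C/F/B/G] holding=-
pre[stack(B, F)]: holding(B) no, clear(F) no, B≠F yes
holding(B), clear(F) unmet → stack(B, F) is a no-op
after:  towers=[A/D/H/E; C/F/B/G] holding=-

towers=[A/D/H/E; C/F/B/G] holding=-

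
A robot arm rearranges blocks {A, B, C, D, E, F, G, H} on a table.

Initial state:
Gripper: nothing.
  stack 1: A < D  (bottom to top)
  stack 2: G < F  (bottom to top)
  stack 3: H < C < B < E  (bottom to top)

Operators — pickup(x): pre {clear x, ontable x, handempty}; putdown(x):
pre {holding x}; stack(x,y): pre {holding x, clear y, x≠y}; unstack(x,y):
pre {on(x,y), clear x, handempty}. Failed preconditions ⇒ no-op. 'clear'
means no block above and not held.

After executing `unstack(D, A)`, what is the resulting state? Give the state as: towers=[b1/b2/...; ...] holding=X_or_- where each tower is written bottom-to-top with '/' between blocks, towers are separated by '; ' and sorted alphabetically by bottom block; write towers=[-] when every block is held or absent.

towers=[A; G/F; H/C/B/E] holding=D

before: towers=[A/D; G/F; H/C/B/E] holding=-
pre[unstack(D, A)]: on(D,A) yes, clear(D) yes, handempty yes
all met → apply unstack(D, A)
after:  towers=[A; G/F; H/C/B/E] holding=D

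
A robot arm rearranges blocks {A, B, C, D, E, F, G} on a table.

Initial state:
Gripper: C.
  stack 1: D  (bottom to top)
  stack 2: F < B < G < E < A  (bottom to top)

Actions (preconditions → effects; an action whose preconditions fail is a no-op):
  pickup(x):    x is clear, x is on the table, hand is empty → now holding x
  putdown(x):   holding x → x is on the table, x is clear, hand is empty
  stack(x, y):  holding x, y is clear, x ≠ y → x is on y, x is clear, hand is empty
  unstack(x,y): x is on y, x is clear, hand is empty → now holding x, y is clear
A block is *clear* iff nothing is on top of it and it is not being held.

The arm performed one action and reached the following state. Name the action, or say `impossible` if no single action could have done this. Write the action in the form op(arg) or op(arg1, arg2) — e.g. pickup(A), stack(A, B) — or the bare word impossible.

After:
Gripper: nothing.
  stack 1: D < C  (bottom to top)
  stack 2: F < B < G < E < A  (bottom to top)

stack(C, D)

target: towers=[D/C; F/B/G/E/A] holding=-
        putdown(C) → towers=[C; D; F/B/G/E/A] holding=-
       stack(C, D) → towers=[D/C; F/B/G/E/A] holding=-  ← match
       stack(C, A) → towers=[D; F/B/G/E/A/C] holding=-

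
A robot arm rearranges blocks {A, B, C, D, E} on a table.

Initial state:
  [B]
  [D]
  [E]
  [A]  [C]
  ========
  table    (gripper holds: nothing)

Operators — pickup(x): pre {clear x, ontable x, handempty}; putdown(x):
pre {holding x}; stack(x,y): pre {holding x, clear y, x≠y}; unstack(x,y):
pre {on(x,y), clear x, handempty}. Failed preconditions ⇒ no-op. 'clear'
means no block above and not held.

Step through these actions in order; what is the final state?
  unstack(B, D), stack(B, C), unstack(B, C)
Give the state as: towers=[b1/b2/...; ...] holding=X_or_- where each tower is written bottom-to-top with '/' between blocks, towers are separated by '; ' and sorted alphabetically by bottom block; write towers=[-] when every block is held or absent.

step 1 (unstack(B, D)): towers=[A/E/D; C] holding=B
step 2 (stack(B, C)): towers=[A/E/D; C/B] holding=-
step 3 (unstack(B, C)): towers=[A/E/D; C] holding=B

towers=[A/E/D; C] holding=B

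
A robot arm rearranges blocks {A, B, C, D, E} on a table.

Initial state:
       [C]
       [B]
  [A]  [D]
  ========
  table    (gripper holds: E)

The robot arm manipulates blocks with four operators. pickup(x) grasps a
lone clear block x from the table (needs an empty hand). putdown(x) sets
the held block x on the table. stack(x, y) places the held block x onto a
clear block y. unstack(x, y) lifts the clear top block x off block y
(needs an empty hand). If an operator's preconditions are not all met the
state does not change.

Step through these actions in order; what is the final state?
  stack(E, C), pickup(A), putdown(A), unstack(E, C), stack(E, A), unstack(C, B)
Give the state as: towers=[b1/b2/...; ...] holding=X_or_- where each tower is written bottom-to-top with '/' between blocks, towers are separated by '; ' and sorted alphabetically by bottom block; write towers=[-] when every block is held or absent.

step 1 (stack(E, C)): towers=[A; D/B/C/E] holding=-
step 2 (pickup(A)): towers=[D/B/C/E] holding=A
step 3 (putdown(A)): towers=[A; D/B/C/E] holding=-
step 4 (unstack(E, C)): towers=[A; D/B/C] holding=E
step 5 (stack(E, A)): towers=[A/E; D/B/C] holding=-
step 6 (unstack(C, B)): towers=[A/E; D/B] holding=C

towers=[A/E; D/B] holding=C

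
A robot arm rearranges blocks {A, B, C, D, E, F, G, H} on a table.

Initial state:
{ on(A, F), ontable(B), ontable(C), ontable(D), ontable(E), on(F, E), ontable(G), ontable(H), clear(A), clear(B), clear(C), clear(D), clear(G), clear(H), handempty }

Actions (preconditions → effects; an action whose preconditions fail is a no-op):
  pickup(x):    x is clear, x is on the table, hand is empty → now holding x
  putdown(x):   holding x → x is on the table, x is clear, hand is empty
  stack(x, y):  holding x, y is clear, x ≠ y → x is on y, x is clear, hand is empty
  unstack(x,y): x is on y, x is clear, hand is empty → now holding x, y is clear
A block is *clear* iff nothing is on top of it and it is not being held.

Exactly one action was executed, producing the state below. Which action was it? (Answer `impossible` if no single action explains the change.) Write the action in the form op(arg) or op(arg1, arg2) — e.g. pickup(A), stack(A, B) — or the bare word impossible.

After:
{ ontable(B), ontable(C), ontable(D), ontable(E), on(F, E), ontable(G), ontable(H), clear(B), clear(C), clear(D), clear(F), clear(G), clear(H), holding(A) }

unstack(A, F)

target: towers=[B; C; D; E/F; G; H] holding=A
         pickup(G) → towers=[B; C; D; E/F/A; H] holding=G
     unstack(A, F) → towers=[B; C; D; E/F; G; H] holding=A  ← match
         pickup(H) → towers=[B; C; D; E/F/A; G] holding=H
         pickup(B) → towers=[C; D; E/F/A; G; H] holding=B
         pickup(D) → towers=[B; C; E/F/A; G; H] holding=D
         pickup(C) → towers=[B; D; E/F/A; G; H] holding=C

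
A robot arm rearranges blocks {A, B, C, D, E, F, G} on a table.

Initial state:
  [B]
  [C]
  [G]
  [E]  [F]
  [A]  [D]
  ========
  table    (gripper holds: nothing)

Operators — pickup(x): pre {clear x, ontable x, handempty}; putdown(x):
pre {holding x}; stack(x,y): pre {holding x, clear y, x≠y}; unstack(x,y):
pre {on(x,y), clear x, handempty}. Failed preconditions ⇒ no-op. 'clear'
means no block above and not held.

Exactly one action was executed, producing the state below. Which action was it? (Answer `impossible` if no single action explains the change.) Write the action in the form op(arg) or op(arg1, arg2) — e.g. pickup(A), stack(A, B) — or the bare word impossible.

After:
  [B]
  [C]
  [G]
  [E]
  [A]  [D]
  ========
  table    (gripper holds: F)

target: towers=[A/E/G/C/B; D] holding=F
     unstack(B, C) → towers=[A/E/G/C; D/F] holding=B
     unstack(F, D) → towers=[A/E/G/C/B; D] holding=F  ← match

unstack(F, D)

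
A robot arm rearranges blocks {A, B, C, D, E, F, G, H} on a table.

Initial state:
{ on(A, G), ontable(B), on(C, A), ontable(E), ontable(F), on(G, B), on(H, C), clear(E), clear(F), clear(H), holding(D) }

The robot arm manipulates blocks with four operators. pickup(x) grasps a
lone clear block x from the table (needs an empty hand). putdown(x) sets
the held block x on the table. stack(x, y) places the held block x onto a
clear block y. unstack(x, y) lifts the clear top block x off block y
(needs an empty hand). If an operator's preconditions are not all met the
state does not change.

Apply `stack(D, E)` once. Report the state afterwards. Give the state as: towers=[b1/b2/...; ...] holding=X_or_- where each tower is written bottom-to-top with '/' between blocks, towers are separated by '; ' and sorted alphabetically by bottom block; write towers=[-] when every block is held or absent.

before: towers=[B/G/A/C/H; E; F] holding=D
pre[stack(D, E)]: holding(D) yes, clear(E) yes, D≠E yes
all met → apply stack(D, E)
after:  towers=[B/G/A/C/H; E/D; F] holding=-

towers=[B/G/A/C/H; E/D; F] holding=-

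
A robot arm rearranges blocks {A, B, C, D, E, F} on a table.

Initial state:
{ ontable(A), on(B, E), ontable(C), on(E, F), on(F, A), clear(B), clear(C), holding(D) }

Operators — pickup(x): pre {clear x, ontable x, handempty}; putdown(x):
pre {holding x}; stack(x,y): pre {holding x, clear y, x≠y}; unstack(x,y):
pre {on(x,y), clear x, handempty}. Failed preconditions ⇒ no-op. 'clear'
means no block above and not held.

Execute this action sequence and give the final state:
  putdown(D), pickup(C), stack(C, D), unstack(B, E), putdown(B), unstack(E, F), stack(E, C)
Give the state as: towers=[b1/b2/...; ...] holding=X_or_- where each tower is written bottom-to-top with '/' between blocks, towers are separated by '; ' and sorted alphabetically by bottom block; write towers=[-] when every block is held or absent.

towers=[A/F; B; D/C/E] holding=-

step 1 (putdown(D)): towers=[A/F/E/B; C; D] holding=-
step 2 (pickup(C)): towers=[A/F/E/B; D] holding=C
step 3 (stack(C, D)): towers=[A/F/E/B; D/C] holding=-
step 4 (unstack(B, E)): towers=[A/F/E; D/C] holding=B
step 5 (putdown(B)): towers=[A/F/E; B; D/C] holding=-
step 6 (unstack(E, F)): towers=[A/F; B; D/C] holding=E
step 7 (stack(E, C)): towers=[A/F; B; D/C/E] holding=-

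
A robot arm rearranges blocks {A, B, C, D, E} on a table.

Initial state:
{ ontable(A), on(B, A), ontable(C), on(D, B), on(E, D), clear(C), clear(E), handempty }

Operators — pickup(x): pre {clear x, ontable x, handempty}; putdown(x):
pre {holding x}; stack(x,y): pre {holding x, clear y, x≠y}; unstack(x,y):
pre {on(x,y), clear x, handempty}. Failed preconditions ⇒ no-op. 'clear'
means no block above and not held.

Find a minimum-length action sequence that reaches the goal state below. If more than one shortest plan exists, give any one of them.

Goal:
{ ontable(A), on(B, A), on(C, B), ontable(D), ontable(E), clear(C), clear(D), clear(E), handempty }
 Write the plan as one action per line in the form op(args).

unstack(E, D)
putdown(E)
unstack(D, B)
putdown(D)
pickup(C)
stack(C, B)

step 1 (unstack(E, D)): towers=[A/B/D; C] holding=E
step 2 (putdown(E)): towers=[A/B/D; C; E] holding=-
step 3 (unstack(D, B)): towers=[A/B; C; E] holding=D
step 4 (putdown(D)): towers=[A/B; C; D; E] holding=-
step 5 (pickup(C)): towers=[A/B; D; E] holding=C
step 6 (stack(C, B)): towers=[A/B/C; D; E] holding=-
goal check: towers=[A/B/C; D; E] holding=- — reached (length 6, optimal by BFS)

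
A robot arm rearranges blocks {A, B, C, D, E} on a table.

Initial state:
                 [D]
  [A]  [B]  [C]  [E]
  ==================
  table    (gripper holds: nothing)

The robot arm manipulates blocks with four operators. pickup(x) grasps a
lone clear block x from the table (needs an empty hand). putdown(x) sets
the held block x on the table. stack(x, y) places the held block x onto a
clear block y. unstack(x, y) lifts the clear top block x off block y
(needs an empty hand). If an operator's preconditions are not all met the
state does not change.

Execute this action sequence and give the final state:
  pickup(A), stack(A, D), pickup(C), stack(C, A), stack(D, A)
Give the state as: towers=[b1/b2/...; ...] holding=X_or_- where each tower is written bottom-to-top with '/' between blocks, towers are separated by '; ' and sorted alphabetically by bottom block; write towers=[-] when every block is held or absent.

step 1 (pickup(A)): towers=[B; C; E/D] holding=A
step 2 (stack(A, D)): towers=[B; C; E/D/A] holding=-
step 3 (pickup(C)): towers=[B; E/D/A] holding=C
step 4 (stack(C, A)): towers=[B; E/D/A/C] holding=-
step 5 (stack(D, A)) [no-op]: towers=[B; E/D/A/C] holding=-

towers=[B; E/D/A/C] holding=-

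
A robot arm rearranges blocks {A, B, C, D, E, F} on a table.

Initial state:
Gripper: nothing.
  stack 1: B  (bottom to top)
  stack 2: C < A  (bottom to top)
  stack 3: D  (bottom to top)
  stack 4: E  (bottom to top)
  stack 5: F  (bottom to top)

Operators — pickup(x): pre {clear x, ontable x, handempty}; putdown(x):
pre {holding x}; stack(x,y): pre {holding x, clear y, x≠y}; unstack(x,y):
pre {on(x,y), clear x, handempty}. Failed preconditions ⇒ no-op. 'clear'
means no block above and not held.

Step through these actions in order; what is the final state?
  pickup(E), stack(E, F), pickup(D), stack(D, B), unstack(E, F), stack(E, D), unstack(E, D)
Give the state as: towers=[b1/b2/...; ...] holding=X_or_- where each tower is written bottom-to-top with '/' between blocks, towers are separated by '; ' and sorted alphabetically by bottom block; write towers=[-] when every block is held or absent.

towers=[B/D; C/A; F] holding=E

step 1 (pickup(E)): towers=[B; C/A; D; F] holding=E
step 2 (stack(E, F)): towers=[B; C/A; D; F/E] holding=-
step 3 (pickup(D)): towers=[B; C/A; F/E] holding=D
step 4 (stack(D, B)): towers=[B/D; C/A; F/E] holding=-
step 5 (unstack(E, F)): towers=[B/D; C/A; F] holding=E
step 6 (stack(E, D)): towers=[B/D/E; C/A; F] holding=-
step 7 (unstack(E, D)): towers=[B/D; C/A; F] holding=E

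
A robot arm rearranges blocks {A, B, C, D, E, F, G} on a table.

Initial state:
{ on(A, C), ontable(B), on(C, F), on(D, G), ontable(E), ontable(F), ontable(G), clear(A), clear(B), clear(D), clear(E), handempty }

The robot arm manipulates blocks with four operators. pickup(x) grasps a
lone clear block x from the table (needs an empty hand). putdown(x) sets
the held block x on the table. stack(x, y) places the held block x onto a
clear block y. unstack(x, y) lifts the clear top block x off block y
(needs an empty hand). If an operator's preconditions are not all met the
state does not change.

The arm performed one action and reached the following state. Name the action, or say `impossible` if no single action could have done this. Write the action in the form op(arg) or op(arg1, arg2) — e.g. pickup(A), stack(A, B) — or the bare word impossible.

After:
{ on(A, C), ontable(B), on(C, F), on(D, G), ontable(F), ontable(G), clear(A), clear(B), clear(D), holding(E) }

target: towers=[B; F/C/A; G/D] holding=E
         pickup(B) → towers=[E; F/C/A; G/D] holding=B
     unstack(D, G) → towers=[B; E; F/C/A; G] holding=D
     unstack(A, C) → towers=[B; E; F/C; G/D] holding=A
         pickup(E) → towers=[B; F/C/A; G/D] holding=E  ← match

pickup(E)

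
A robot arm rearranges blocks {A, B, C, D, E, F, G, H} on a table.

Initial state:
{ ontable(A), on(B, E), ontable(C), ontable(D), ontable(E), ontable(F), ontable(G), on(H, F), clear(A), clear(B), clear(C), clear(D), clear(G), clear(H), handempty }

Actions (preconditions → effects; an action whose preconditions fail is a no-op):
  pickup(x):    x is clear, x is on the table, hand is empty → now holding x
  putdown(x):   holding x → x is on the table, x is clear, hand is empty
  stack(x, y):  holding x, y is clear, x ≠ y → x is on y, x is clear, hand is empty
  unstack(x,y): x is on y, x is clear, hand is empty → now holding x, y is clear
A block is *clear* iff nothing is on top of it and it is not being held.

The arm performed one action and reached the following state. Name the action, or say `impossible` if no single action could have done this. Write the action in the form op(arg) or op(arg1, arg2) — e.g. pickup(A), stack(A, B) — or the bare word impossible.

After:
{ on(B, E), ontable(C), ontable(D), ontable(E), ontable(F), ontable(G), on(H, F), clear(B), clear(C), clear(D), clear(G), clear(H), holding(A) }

target: towers=[C; D; E/B; F/H; G] holding=A
         pickup(G) → towers=[A; C; D; E/B; F/H] holding=G
         pickup(A) → towers=[C; D; E/B; F/H; G] holding=A  ← match
     unstack(H, F) → towers=[A; C; D; E/B; F; G] holding=H
     unstack(B, E) → towers=[A; C; D; E; F/H; G] holding=B
         pickup(D) → towers=[A; C; E/B; F/H; G] holding=D
         pickup(C) → towers=[A; D; E/B; F/H; G] holding=C

pickup(A)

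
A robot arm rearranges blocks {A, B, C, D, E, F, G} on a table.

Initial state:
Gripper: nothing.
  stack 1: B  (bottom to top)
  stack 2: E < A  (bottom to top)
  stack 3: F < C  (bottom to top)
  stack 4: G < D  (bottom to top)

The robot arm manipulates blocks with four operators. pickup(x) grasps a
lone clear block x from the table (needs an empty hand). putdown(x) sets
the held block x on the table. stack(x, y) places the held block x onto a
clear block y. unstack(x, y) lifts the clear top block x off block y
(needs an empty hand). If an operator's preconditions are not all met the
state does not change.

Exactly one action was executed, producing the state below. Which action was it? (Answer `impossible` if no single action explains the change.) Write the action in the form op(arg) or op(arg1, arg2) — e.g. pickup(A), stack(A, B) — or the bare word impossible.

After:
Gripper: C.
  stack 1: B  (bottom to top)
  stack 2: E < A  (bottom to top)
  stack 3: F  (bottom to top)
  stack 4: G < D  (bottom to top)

target: towers=[B; E/A; F; G/D] holding=C
         pickup(B) → towers=[E/A; F/C; G/D] holding=B
     unstack(D, G) → towers=[B; E/A; F/C; G] holding=D
     unstack(A, E) → towers=[B; E; F/C; G/D] holding=A
     unstack(C, F) → towers=[B; E/A; F; G/D] holding=C  ← match

unstack(C, F)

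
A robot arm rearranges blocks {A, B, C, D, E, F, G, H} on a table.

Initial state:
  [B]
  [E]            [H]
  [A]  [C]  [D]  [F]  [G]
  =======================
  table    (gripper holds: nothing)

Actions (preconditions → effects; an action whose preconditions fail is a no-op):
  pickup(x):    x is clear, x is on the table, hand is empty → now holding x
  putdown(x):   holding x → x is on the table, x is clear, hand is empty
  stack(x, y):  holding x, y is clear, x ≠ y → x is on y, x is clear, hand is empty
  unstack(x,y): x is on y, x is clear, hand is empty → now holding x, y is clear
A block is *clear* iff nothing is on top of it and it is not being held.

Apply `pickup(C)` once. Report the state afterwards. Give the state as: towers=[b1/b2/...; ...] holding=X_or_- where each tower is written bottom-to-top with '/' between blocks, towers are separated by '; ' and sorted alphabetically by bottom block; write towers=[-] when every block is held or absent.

before: towers=[A/E/B; C; D; F/H; G] holding=-
pre[pickup(C)]: clear(C) ok, ontable(C) ok, handempty ok
all met → apply pickup(C)
after:  towers=[A/E/B; D; F/H; G] holding=C

towers=[A/E/B; D; F/H; G] holding=C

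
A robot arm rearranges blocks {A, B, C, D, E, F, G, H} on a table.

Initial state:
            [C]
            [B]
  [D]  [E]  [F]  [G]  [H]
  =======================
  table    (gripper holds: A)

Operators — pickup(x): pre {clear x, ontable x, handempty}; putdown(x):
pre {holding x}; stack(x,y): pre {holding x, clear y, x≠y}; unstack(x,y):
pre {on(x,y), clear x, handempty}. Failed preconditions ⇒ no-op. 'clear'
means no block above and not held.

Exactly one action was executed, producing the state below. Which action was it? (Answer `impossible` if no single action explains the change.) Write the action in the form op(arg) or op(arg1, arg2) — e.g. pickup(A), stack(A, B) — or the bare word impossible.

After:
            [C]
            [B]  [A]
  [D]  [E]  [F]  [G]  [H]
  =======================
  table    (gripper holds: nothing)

target: towers=[D; E; F/B/C; G/A; H] holding=-
        putdown(A) → towers=[A; D; E; F/B/C; G; H] holding=-
       stack(A, G) → towers=[D; E; F/B/C; G/A; H] holding=-  ← match
       stack(A, E) → towers=[D; E/A; F/B/C; G; H] holding=-
       stack(A, H) → towers=[D; E; F/B/C; G; H/A] holding=-
       stack(A, D) → towers=[D/A; E; F/B/C; G; H] holding=-
       stack(A, C) → towers=[D; E; F/B/C/A; G; H] holding=-

stack(A, G)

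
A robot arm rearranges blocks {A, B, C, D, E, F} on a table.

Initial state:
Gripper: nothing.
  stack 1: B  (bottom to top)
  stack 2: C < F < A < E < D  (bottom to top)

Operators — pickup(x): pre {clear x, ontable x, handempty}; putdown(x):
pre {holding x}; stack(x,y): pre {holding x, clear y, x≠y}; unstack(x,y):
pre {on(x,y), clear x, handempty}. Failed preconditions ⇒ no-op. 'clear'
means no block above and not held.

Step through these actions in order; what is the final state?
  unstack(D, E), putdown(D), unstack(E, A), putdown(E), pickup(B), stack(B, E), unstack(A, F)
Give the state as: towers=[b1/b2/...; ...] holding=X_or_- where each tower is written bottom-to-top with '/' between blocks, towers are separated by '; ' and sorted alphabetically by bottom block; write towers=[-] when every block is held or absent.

step 1 (unstack(D, E)): towers=[B; C/F/A/E] holding=D
step 2 (putdown(D)): towers=[B; C/F/A/E; D] holding=-
step 3 (unstack(E, A)): towers=[B; C/F/A; D] holding=E
step 4 (putdown(E)): towers=[B; C/F/A; D; E] holding=-
step 5 (pickup(B)): towers=[C/F/A; D; E] holding=B
step 6 (stack(B, E)): towers=[C/F/A; D; E/B] holding=-
step 7 (unstack(A, F)): towers=[C/F; D; E/B] holding=A

towers=[C/F; D; E/B] holding=A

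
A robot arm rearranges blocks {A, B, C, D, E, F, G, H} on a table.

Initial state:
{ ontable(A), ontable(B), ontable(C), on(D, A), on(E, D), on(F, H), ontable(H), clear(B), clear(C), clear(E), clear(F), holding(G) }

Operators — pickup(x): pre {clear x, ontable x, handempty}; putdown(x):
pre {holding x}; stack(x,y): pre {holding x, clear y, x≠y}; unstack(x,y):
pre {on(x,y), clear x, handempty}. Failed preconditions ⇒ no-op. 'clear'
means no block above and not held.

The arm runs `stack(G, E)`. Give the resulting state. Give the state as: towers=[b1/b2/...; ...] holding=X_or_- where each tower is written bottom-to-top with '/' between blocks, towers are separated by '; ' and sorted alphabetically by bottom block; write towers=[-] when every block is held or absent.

towers=[A/D/E/G; B; C; H/F] holding=-

before: towers=[A/D/E; B; C; H/F] holding=G
pre[stack(G, E)]: holding(G) ok, clear(E) ok, G≠E ok
all met → apply stack(G, E)
after:  towers=[A/D/E/G; B; C; H/F] holding=-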